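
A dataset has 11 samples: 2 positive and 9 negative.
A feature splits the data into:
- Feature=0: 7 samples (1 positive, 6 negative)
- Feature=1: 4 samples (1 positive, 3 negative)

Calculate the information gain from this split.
0.0125 bits

Information Gain = H(Y) - H(Y|Feature)

Before split:
P(positive) = 2/11 = 0.1818
H(Y) = 0.6840 bits

After split:
Feature=0: H = 0.5917 bits (weight = 7/11)
Feature=1: H = 0.8113 bits (weight = 4/11)
H(Y|Feature) = (7/11)×0.5917 + (4/11)×0.8113 = 0.6715 bits

Information Gain = 0.6840 - 0.6715 = 0.0125 bits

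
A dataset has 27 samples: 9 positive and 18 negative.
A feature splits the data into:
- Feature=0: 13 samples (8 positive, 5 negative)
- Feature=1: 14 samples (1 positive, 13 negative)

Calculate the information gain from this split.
0.2630 bits

Information Gain = H(Y) - H(Y|Feature)

Before split:
P(positive) = 9/27 = 0.3333
H(Y) = 0.9183 bits

After split:
Feature=0: H = 0.9612 bits (weight = 13/27)
Feature=1: H = 0.3712 bits (weight = 14/27)
H(Y|Feature) = (13/27)×0.9612 + (14/27)×0.3712 = 0.6553 bits

Information Gain = 0.9183 - 0.6553 = 0.2630 bits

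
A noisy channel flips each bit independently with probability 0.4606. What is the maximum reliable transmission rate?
0.0045 bits

For a binary symmetric channel (BSC) with error probability p:
Capacity C = 1 - H(p) bits per symbol

where H(p) = -p log₂(p) - (1-p) log₂(1-p) is the binary entropy function.

H(0.4606) = 0.9955 bits
C = 1 - 0.9955 = 0.0045 bits per symbol

This means we can reliably transmit up to 0.0045 bits of information per channel use.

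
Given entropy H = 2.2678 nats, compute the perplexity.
9.6581

Perplexity is e^H (or exp(H) for natural log).

H = 2.2678 nats
Perplexity = e^2.2678 = 9.6581

Interpretation: The model's uncertainty is equivalent to choosing uniformly among 9.7 options.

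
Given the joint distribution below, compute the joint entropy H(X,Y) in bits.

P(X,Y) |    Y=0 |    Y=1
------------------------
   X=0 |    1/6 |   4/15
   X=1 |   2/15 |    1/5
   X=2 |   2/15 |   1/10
2.5111 bits

Joint entropy is H(X,Y) = -Σ_{x,y} p(x,y) log p(x,y).

Summing over all non-zero entries:
H(X,Y) = -[1/6·log_2(1/6) + 4/15·log_2(4/15) + 2/15·log_2(2/15) + 1/5·log_2(1/5) + 2/15·log_2(2/15) + 1/10·log_2(1/10)]
H(X,Y) = 2.5111 bits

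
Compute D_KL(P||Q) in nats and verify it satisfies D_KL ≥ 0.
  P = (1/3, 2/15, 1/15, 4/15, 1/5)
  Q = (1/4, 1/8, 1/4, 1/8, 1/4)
0.1738 nats

KL divergence satisfies the Gibbs inequality: D_KL(P||Q) ≥ 0 for all distributions P, Q.

D_KL(P||Q) = Σ p(x) log(p(x)/q(x))
Term by term:
  x=0: 1/3 × log_e[(1/3)/(1/4)] = 0.0959
  x=1: 2/15 × log_e[(2/15)/(1/8)] = 0.0086
  x=2: 1/15 × log_e[(1/15)/(1/4)] = -0.0881
  x=3: 4/15 × log_e[(4/15)/(1/8)] = 0.2020
  x=4: 1/5 × log_e[(1/5)/(1/4)] = -0.0446
D_KL(P||Q) = 0.1738 nats

D_KL(P||Q) = 0.1738 ≥ 0 ✓

This non-negativity is a fundamental property: relative entropy cannot be negative because it measures how different Q is from P.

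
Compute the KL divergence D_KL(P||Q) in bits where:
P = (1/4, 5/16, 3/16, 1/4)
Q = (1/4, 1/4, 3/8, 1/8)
0.1631 bits

KL divergence: D_KL(P||Q) = Σ p(x) log(p(x)/q(x))

Computing term by term:
  x=0: 1/4 × log_2[(1/4)/(1/4)] = 1/4 × 0.0000 = 0.0000
  x=1: 5/16 × log_2[(5/16)/(1/4)] = 5/16 × 0.3219 = 0.1006
  x=2: 3/16 × log_2[(3/16)/(3/8)] = 3/16 × -1.0000 = -0.1875
  x=3: 1/4 × log_2[(1/4)/(1/8)] = 1/4 × 1.0000 = 0.2500

D_KL(P||Q) = 0.1631 bits

Note: KL divergence is always non-negative and equals 0 iff P = Q.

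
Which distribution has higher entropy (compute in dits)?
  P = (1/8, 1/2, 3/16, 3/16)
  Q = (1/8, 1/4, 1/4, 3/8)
Q

Computing entropies in dits:
H(P) = 0.5360
H(Q) = 0.5737

Distribution Q has higher entropy.

Intuition: The distribution closer to uniform (more spread out) has higher entropy.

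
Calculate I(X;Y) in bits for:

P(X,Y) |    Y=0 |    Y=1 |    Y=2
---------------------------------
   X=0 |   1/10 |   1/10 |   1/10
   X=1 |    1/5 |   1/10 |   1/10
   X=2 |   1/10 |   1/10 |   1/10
0.0200 bits

Mutual information: I(X;Y) = H(X) + H(Y) - H(X,Y)

Marginals:
P(X) = (3/10, 2/5, 3/10), H(X) = 1.5710 bits
P(Y) = (2/5, 3/10, 3/10), H(Y) = 1.5710 bits

Joint entropy: H(X,Y) = 3.1219 bits

I(X;Y) = 1.5710 + 1.5710 - 3.1219 = 0.0200 bits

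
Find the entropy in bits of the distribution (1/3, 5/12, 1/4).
1.5546 bits

Shannon entropy is H(X) = -Σ p(x) log p(x).

For P = (1/3, 5/12, 1/4):
H = -1/3 × log_2(1/3) -5/12 × log_2(5/12) -1/4 × log_2(1/4)
H = 1.5546 bits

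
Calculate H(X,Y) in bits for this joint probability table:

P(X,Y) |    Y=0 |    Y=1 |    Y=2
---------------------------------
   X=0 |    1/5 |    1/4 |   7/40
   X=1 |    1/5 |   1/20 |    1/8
2.4599 bits

Joint entropy is H(X,Y) = -Σ_{x,y} p(x,y) log p(x,y).

Summing over all non-zero entries:
H(X,Y) = -[1/5·log_2(1/5) + 1/4·log_2(1/4) + 7/40·log_2(7/40) + 1/5·log_2(1/5) + 1/20·log_2(1/20) + 1/8·log_2(1/8)]
H(X,Y) = 2.4599 bits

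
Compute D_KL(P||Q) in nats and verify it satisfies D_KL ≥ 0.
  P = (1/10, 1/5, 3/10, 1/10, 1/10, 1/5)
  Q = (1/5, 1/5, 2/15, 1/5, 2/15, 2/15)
0.1570 nats

KL divergence satisfies the Gibbs inequality: D_KL(P||Q) ≥ 0 for all distributions P, Q.

D_KL(P||Q) = Σ p(x) log(p(x)/q(x))
Term by term:
  x=0: 1/10 × log_e[(1/10)/(1/5)] = -0.0693
  x=1: 1/5 × log_e[(1/5)/(1/5)] = 0.0000
  x=2: 3/10 × log_e[(3/10)/(2/15)] = 0.2433
  x=3: 1/10 × log_e[(1/10)/(1/5)] = -0.0693
  x=4: 1/10 × log_e[(1/10)/(2/15)] = -0.0288
  x=5: 1/5 × log_e[(1/5)/(2/15)] = 0.0811
D_KL(P||Q) = 0.1570 nats

D_KL(P||Q) = 0.1570 ≥ 0 ✓

This non-negativity is a fundamental property: relative entropy cannot be negative because it measures how different Q is from P.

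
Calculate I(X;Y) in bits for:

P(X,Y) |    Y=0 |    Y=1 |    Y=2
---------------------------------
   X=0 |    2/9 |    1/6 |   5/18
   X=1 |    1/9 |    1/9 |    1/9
0.0068 bits

Mutual information: I(X;Y) = H(X) + H(Y) - H(X,Y)

Marginals:
P(X) = (2/3, 1/3), H(X) = 0.9183 bits
P(Y) = (1/3, 5/18, 7/18), H(Y) = 1.5715 bits

Joint entropy: H(X,Y) = 2.4830 bits

I(X;Y) = 0.9183 + 1.5715 - 2.4830 = 0.0068 bits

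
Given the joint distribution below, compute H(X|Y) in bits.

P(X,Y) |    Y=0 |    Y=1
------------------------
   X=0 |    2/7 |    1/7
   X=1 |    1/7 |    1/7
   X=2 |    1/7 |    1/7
1.5364 bits

Using the chain rule: H(X|Y) = H(X,Y) - H(Y)

First, compute H(X,Y) = 2.5216 bits

Marginal P(Y) = (4/7, 3/7)
H(Y) = 0.9852 bits

H(X|Y) = H(X,Y) - H(Y) = 2.5216 - 0.9852 = 1.5364 bits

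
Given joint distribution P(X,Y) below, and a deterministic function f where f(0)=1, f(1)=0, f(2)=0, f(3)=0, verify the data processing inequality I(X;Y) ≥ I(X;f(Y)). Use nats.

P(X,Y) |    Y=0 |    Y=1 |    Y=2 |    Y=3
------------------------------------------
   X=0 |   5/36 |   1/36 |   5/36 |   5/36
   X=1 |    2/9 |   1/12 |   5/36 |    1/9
I(X;Y) = 0.0196, I(X;f(Y)) = 0.0041, inequality holds: 0.0196 ≥ 0.0041

Data Processing Inequality: For any Markov chain X → Y → Z, we have I(X;Y) ≥ I(X;Z).

Here Z = f(Y) is a deterministic function of Y, forming X → Y → Z.

Original I(X;Y) = 0.0196 nats

After applying f:
P(X,Z) where Z=f(Y):
- P(X,Z=0) = P(X,Y=1) + P(X,Y=2) + P(X,Y=3)
- P(X,Z=1) = P(X,Y=0)

I(X;Z) = I(X;f(Y)) = 0.0041 nats

Verification: 0.0196 ≥ 0.0041 ✓

Information cannot be created by processing; the function f can only lose information about X.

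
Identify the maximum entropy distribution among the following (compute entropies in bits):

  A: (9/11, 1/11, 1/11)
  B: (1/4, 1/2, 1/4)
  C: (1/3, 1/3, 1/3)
C

For a discrete distribution over n outcomes, entropy is maximized by the uniform distribution.

Computing entropies:
H(A) = 0.8659 bits
H(B) = 1.5000 bits
H(C) = 1.5850 bits

The uniform distribution (where all probabilities equal 1/3) achieves the maximum entropy of log_2(3) = 1.5850 bits.

Distribution C has the highest entropy.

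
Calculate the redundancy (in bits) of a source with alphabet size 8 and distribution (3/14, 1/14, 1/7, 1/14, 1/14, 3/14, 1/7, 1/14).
0.1576 bits

Redundancy measures how far a source is from maximum entropy:
R = H_max - H(X)

Maximum entropy for 8 symbols: H_max = log_2(8) = 3.0000 bits
Actual entropy: H(X) = 2.8424 bits
Redundancy: R = 3.0000 - 2.8424 = 0.1576 bits

This redundancy represents potential for compression: the source could be compressed by 0.1576 bits per symbol.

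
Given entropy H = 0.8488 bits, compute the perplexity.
1.8010

Perplexity is 2^H (or exp(H) for natural log).

H = 0.8488 bits
Perplexity = 2^0.8488 = 1.8010

Interpretation: The model's uncertainty is equivalent to choosing uniformly among 1.8 options.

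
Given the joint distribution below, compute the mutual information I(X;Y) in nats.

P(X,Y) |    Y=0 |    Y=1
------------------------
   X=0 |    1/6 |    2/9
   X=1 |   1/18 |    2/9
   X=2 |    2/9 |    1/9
0.0702 nats

Mutual information: I(X;Y) = H(X) + H(Y) - H(X,Y)

Marginals:
P(X) = (7/18, 5/18, 1/3), H(X) = 1.0893 nats
P(Y) = (4/9, 5/9), H(Y) = 0.6870 nats

Joint entropy: H(X,Y) = 1.7061 nats

I(X;Y) = 1.0893 + 0.6870 - 1.7061 = 0.0702 nats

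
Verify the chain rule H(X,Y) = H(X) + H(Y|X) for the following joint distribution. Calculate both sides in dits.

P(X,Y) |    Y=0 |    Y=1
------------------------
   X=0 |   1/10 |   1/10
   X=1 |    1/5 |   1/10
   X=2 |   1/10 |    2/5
H(X,Y) = 0.6990, H(X) = 0.4472, H(Y|X) = 0.2518 (all in dits)

Chain rule: H(X,Y) = H(X) + H(Y|X)

Left side — joint entropy directly:
H(X,Y) = -Σ p(x,y) log p(x,y) = 0.6990 dits

Right side — compute H(Y|X) from the conditional distributions:
P(X) = (1/5, 3/10, 1/2), so H(X) = 0.4472 dits
H(Y|X) = Σ_x P(X=x) · H(Y|X=x):
  P(Y|X=0) = (1/2, 1/2), H(Y|X=0) = 0.3010, weight P(X=0) = 1/5
  P(Y|X=1) = (2/3, 1/3), H(Y|X=1) = 0.2764, weight P(X=1) = 3/10
  P(Y|X=2) = (1/5, 4/5), H(Y|X=2) = 0.2173, weight P(X=2) = 1/2
H(Y|X) = 0.2518 dits

H(X) + H(Y|X) = 0.4472 + 0.2518 = 0.6990 dits

Both sides equal 0.6990 dits. ✓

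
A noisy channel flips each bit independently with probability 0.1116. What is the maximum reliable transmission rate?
0.4953 bits

For a binary symmetric channel (BSC) with error probability p:
Capacity C = 1 - H(p) bits per symbol

where H(p) = -p log₂(p) - (1-p) log₂(1-p) is the binary entropy function.

H(0.1116) = 0.5047 bits
C = 1 - 0.5047 = 0.4953 bits per symbol

This means we can reliably transmit up to 0.4953 bits of information per channel use.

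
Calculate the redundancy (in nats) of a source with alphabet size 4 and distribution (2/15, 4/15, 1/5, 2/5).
0.0768 nats

Redundancy measures how far a source is from maximum entropy:
R = H_max - H(X)

Maximum entropy for 4 symbols: H_max = log_e(4) = 1.3863 nats
Actual entropy: H(X) = 1.3095 nats
Redundancy: R = 1.3863 - 1.3095 = 0.0768 nats

This redundancy represents potential for compression: the source could be compressed by 0.0768 nats per symbol.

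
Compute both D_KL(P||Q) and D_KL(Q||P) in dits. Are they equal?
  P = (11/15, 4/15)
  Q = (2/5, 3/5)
D_KL(P||Q) = 0.0991, D_KL(Q||P) = 0.1060

KL divergence is not symmetric: D_KL(P||Q) ≠ D_KL(Q||P) in general.

D_KL(P||Q) = 0.0991 dits
D_KL(Q||P) = 0.1060 dits

No, they are not equal!

This asymmetry is why KL divergence is not a true distance metric.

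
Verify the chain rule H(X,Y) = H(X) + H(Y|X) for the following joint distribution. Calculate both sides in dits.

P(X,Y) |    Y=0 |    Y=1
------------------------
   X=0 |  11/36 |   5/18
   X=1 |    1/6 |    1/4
H(X,Y) = 0.5921, H(X) = 0.2950, H(Y|X) = 0.2971 (all in dits)

Chain rule: H(X,Y) = H(X) + H(Y|X)

Left side — joint entropy directly:
H(X,Y) = -Σ p(x,y) log p(x,y) = 0.5921 dits

Right side — compute H(Y|X) from the conditional distributions:
P(X) = (7/12, 5/12), so H(X) = 0.2950 dits
H(Y|X) = Σ_x P(X=x) · H(Y|X=x):
  P(Y|X=0) = (11/21, 10/21), H(Y|X=0) = 0.3005, weight P(X=0) = 7/12
  P(Y|X=1) = (2/5, 3/5), H(Y|X=1) = 0.2923, weight P(X=1) = 5/12
H(Y|X) = 0.2971 dits

H(X) + H(Y|X) = 0.2950 + 0.2971 = 0.5921 dits

Both sides equal 0.5921 dits. ✓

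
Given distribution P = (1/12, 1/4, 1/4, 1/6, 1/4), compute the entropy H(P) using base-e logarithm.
1.5454 nats

Shannon entropy is H(X) = -Σ p(x) log p(x).

For P = (1/12, 1/4, 1/4, 1/6, 1/4):
H = -1/12 × log_e(1/12) -1/4 × log_e(1/4) -1/4 × log_e(1/4) -1/6 × log_e(1/6) -1/4 × log_e(1/4)
H = 1.5454 nats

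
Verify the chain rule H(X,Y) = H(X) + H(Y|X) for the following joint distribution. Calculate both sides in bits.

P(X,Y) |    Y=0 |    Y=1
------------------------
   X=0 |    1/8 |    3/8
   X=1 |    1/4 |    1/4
H(X,Y) = 1.9056, H(X) = 1.0000, H(Y|X) = 0.9056 (all in bits)

Chain rule: H(X,Y) = H(X) + H(Y|X)

Left side — joint entropy directly:
H(X,Y) = -Σ p(x,y) log p(x,y) = 1.9056 bits

Right side — compute H(Y|X) from the conditional distributions:
P(X) = (1/2, 1/2), so H(X) = 1.0000 bits
H(Y|X) = Σ_x P(X=x) · H(Y|X=x):
  P(Y|X=0) = (1/4, 3/4), H(Y|X=0) = 0.8113, weight P(X=0) = 1/2
  P(Y|X=1) = (1/2, 1/2), H(Y|X=1) = 1.0000, weight P(X=1) = 1/2
H(Y|X) = 0.9056 bits

H(X) + H(Y|X) = 1.0000 + 0.9056 = 1.9056 bits

Both sides equal 1.9056 bits. ✓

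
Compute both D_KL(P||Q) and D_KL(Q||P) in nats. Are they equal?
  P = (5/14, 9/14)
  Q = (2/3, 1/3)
D_KL(P||Q) = 0.1993, D_KL(Q||P) = 0.1972

KL divergence is not symmetric: D_KL(P||Q) ≠ D_KL(Q||P) in general.

D_KL(P||Q) = 0.1993 nats
D_KL(Q||P) = 0.1972 nats

No, they are not equal!

This asymmetry is why KL divergence is not a true distance metric.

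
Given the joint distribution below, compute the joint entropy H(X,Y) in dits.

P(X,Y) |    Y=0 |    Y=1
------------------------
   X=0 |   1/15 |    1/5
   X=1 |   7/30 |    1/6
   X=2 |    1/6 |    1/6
0.7547 dits

Joint entropy is H(X,Y) = -Σ_{x,y} p(x,y) log p(x,y).

Summing over all non-zero entries:
H(X,Y) = -[1/15·log_10(1/15) + 1/5·log_10(1/5) + 7/30·log_10(7/30) + 1/6·log_10(1/6) + 1/6·log_10(1/6) + 1/6·log_10(1/6)]
H(X,Y) = 0.7547 dits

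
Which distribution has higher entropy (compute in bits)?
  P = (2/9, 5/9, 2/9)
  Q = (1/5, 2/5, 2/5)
Q

Computing entropies in bits:
H(P) = 1.4355
H(Q) = 1.5219

Distribution Q has higher entropy.

Intuition: The distribution closer to uniform (more spread out) has higher entropy.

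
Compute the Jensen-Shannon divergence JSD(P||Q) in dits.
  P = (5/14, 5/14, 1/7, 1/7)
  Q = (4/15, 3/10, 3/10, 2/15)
0.0082 dits

Jensen-Shannon divergence is:
JSD(P||Q) = 0.5 × D_KL(P||M) + 0.5 × D_KL(Q||M)
where M = 0.5 × (P + Q) is the mixture distribution.

M = 0.5 × (5/14, 5/14, 1/7, 1/7) + 0.5 × (4/15, 3/10, 3/10, 2/15) = (0.311905, 0.328571, 0.221429, 0.138095)

D_KL(P||M) = 0.0089 dits
D_KL(Q||M) = 0.0075 dits

JSD(P||Q) = 0.5 × 0.0089 + 0.5 × 0.0075 = 0.0082 dits

Unlike KL divergence, JSD is symmetric and bounded: 0 ≤ JSD ≤ log(2).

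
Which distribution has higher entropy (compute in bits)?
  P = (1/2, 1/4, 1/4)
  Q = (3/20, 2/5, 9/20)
P

Computing entropies in bits:
H(P) = 1.5000
H(Q) = 1.4577

Distribution P has higher entropy.

Intuition: The distribution closer to uniform (more spread out) has higher entropy.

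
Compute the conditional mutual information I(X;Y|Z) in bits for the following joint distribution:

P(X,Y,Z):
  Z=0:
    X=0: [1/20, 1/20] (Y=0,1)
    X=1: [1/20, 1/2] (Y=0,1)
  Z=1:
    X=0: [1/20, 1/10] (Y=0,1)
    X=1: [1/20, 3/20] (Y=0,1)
0.0630 bits

Conditional mutual information: I(X;Y|Z) = H(X|Z) + H(Y|Z) - H(X,Y|Z)

H(Z) = 0.9341
H(X,Z) = 1.6815 → H(X|Z) = 0.7474
H(Y,Z) = 1.6388 → H(Y|Z) = 0.7047
H(X,Y,Z) = 2.3232 → H(X,Y|Z) = 1.3892

I(X;Y|Z) = 0.7474 + 0.7047 - 1.3892 = 0.0630 bits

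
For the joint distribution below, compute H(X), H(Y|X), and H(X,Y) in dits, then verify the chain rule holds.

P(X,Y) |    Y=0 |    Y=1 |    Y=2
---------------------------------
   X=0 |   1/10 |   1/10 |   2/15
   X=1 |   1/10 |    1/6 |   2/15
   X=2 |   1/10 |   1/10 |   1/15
H(X,Y) = 0.9414, H(X) = 0.4713, H(Y|X) = 0.4702 (all in dits)

Chain rule: H(X,Y) = H(X) + H(Y|X)

Left side — joint entropy directly:
H(X,Y) = -Σ p(x,y) log p(x,y) = 0.9414 dits

Right side — compute H(Y|X) from the conditional distributions:
P(X) = (1/3, 2/5, 4/15), so H(X) = 0.4713 dits
H(Y|X) = Σ_x P(X=x) · H(Y|X=x):
  P(Y|X=0) = (3/10, 3/10, 2/5), H(Y|X=0) = 0.4729, weight P(X=0) = 1/3
  P(Y|X=1) = (1/4, 5/12, 1/3), H(Y|X=1) = 0.4680, weight P(X=1) = 2/5
  P(Y|X=2) = (3/8, 3/8, 1/4), H(Y|X=2) = 0.4700, weight P(X=2) = 4/15
H(Y|X) = 0.4702 dits

H(X) + H(Y|X) = 0.4713 + 0.4702 = 0.9414 dits

Both sides equal 0.9414 dits. ✓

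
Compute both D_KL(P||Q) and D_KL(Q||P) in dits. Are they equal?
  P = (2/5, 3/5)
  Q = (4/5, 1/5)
D_KL(P||Q) = 0.1659, D_KL(Q||P) = 0.1454

KL divergence is not symmetric: D_KL(P||Q) ≠ D_KL(Q||P) in general.

D_KL(P||Q) = 0.1659 dits
D_KL(Q||P) = 0.1454 dits

No, they are not equal!

This asymmetry is why KL divergence is not a true distance metric.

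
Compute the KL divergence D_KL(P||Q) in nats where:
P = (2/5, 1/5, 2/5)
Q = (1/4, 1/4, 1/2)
0.0541 nats

KL divergence: D_KL(P||Q) = Σ p(x) log(p(x)/q(x))

Computing term by term:
  x=0: 2/5 × log_e[(2/5)/(1/4)] = 2/5 × 0.4700 = 0.1880
  x=1: 1/5 × log_e[(1/5)/(1/4)] = 1/5 × -0.2231 = -0.0446
  x=2: 2/5 × log_e[(2/5)/(1/2)] = 2/5 × -0.2231 = -0.0893

D_KL(P||Q) = 0.0541 nats

Note: KL divergence is always non-negative and equals 0 iff P = Q.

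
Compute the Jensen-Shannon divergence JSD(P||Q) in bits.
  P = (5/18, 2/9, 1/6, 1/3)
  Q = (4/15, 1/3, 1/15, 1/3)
0.0241 bits

Jensen-Shannon divergence is:
JSD(P||Q) = 0.5 × D_KL(P||M) + 0.5 × D_KL(Q||M)
where M = 0.5 × (P + Q) is the mixture distribution.

M = 0.5 × (5/18, 2/9, 1/6, 1/3) + 0.5 × (4/15, 1/3, 1/15, 1/3) = (0.272222, 5/18, 0.116667, 1/3)

D_KL(P||M) = 0.0223 bits
D_KL(Q||M) = 0.0259 bits

JSD(P||Q) = 0.5 × 0.0223 + 0.5 × 0.0259 = 0.0241 bits

Unlike KL divergence, JSD is symmetric and bounded: 0 ≤ JSD ≤ log(2).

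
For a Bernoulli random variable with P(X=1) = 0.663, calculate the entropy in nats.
0.6390 nats

The binary entropy function is:
H(p) = -p log(p) - (1-p) log(1-p)

H(0.663) = -0.663 × log_e(0.663) - 0.337 × log_e(0.337)
H(0.663) = 0.6390 nats

Note: Binary entropy is maximized at p=0.5 (H=1 bit) and minimized at p=0 or p=1 (H=0).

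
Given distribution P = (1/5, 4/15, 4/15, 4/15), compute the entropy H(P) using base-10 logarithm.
0.5990 dits

Shannon entropy is H(X) = -Σ p(x) log p(x).

For P = (1/5, 4/15, 4/15, 4/15):
H = -1/5 × log_10(1/5) -4/15 × log_10(4/15) -4/15 × log_10(4/15) -4/15 × log_10(4/15)
H = 0.5990 dits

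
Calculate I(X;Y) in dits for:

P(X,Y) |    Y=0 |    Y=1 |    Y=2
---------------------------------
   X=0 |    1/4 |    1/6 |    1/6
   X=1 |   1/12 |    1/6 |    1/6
0.0129 dits

Mutual information: I(X;Y) = H(X) + H(Y) - H(X,Y)

Marginals:
P(X) = (7/12, 5/12), H(X) = 0.2950 dits
P(Y) = (1/3, 1/3, 1/3), H(Y) = 0.4771 dits

Joint entropy: H(X,Y) = 0.7592 dits

I(X;Y) = 0.2950 + 0.4771 - 0.7592 = 0.0129 dits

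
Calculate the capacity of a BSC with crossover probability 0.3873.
0.0370 bits

For a binary symmetric channel (BSC) with error probability p:
Capacity C = 1 - H(p) bits per symbol

where H(p) = -p log₂(p) - (1-p) log₂(1-p) is the binary entropy function.

H(0.3873) = 0.9630 bits
C = 1 - 0.9630 = 0.0370 bits per symbol

This means we can reliably transmit up to 0.0370 bits of information per channel use.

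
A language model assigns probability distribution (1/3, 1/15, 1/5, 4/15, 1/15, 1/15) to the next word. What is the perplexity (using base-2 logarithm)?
4.8655

Perplexity is 2^H (or exp(H) for natural log).

First, H = -Σ p log p = 2.2826 bits
Perplexity = 2^2.2826 = 4.8655

Interpretation: The model's uncertainty is equivalent to choosing uniformly among 4.9 options.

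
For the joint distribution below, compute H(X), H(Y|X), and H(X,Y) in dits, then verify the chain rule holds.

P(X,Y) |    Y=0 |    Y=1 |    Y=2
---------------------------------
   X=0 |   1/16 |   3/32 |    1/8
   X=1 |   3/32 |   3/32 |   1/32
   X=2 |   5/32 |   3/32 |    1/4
H(X,Y) = 0.8972, H(X) = 0.4498, H(Y|X) = 0.4473 (all in dits)

Chain rule: H(X,Y) = H(X) + H(Y|X)

Left side — joint entropy directly:
H(X,Y) = -Σ p(x,y) log p(x,y) = 0.8972 dits

Right side — compute H(Y|X) from the conditional distributions:
P(X) = (9/32, 7/32, 1/2), so H(X) = 0.4498 dits
H(Y|X) = Σ_x P(X=x) · H(Y|X=x):
  P(Y|X=0) = (2/9, 1/3, 4/9), H(Y|X=0) = 0.4607, weight P(X=0) = 9/32
  P(Y|X=1) = (3/7, 3/7, 1/7), H(Y|X=1) = 0.4361, weight P(X=1) = 7/32
  P(Y|X=2) = (5/16, 3/16, 1/2), H(Y|X=2) = 0.4447, weight P(X=2) = 1/2
H(Y|X) = 0.4473 dits

H(X) + H(Y|X) = 0.4498 + 0.4473 = 0.8972 dits

Both sides equal 0.8972 dits. ✓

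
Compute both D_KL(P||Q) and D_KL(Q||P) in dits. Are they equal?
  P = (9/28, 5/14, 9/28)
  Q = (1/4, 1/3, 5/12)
D_KL(P||Q) = 0.0096, D_KL(Q||P) = 0.0097

KL divergence is not symmetric: D_KL(P||Q) ≠ D_KL(Q||P) in general.

D_KL(P||Q) = 0.0096 dits
D_KL(Q||P) = 0.0097 dits

No, they are not equal!

This asymmetry is why KL divergence is not a true distance metric.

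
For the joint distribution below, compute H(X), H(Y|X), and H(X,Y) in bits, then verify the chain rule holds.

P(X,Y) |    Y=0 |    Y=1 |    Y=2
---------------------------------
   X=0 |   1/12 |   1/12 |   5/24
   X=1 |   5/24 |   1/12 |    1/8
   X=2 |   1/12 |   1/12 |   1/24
H(X,Y) = 3.0027, H(X) = 1.5284, H(Y|X) = 1.4743 (all in bits)

Chain rule: H(X,Y) = H(X) + H(Y|X)

Left side — joint entropy directly:
H(X,Y) = -Σ p(x,y) log p(x,y) = 3.0027 bits

Right side — compute H(Y|X) from the conditional distributions:
P(X) = (3/8, 5/12, 5/24), so H(X) = 1.5284 bits
H(Y|X) = Σ_x P(X=x) · H(Y|X=x):
  P(Y|X=0) = (2/9, 2/9, 5/9), H(Y|X=0) = 1.4355, weight P(X=0) = 3/8
  P(Y|X=1) = (1/2, 1/5, 3/10), H(Y|X=1) = 1.4855, weight P(X=1) = 5/12
  P(Y|X=2) = (2/5, 2/5, 1/5), H(Y|X=2) = 1.5219, weight P(X=2) = 5/24
H(Y|X) = 1.4743 bits

H(X) + H(Y|X) = 1.5284 + 1.4743 = 3.0027 bits

Both sides equal 3.0027 bits. ✓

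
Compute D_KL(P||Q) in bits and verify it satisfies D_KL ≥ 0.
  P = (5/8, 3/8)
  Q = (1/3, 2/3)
0.2555 bits

KL divergence satisfies the Gibbs inequality: D_KL(P||Q) ≥ 0 for all distributions P, Q.

D_KL(P||Q) = Σ p(x) log(p(x)/q(x))
Term by term:
  x=0: 5/8 × log_2[(5/8)/(1/3)] = 0.5668
  x=1: 3/8 × log_2[(3/8)/(2/3)] = -0.3113
D_KL(P||Q) = 0.2555 bits

D_KL(P||Q) = 0.2555 ≥ 0 ✓

This non-negativity is a fundamental property: relative entropy cannot be negative because it measures how different Q is from P.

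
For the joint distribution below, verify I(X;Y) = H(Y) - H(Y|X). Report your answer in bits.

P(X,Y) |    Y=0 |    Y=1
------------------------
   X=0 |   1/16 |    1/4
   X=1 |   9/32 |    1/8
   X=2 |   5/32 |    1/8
I(X;Y) = 0.1339 bits

Mutual information has multiple equivalent forms:
- I(X;Y) = H(X) - H(X|Y)
- I(X;Y) = H(Y) - H(Y|X)
- I(X;Y) = H(X) + H(Y) - H(X,Y)

Computing all quantities:
H(X) = 1.5671, H(Y) = 1.0000, H(X,Y) = 2.4332
H(X|Y) = 1.4332, H(Y|X) = 0.8661

Verification:
H(X) - H(X|Y) = 1.5671 - 1.4332 = 0.1339
H(Y) - H(Y|X) = 1.0000 - 0.8661 = 0.1339
H(X) + H(Y) - H(X,Y) = 1.5671 + 1.0000 - 2.4332 = 0.1339

All forms give I(X;Y) = 0.1339 bits. ✓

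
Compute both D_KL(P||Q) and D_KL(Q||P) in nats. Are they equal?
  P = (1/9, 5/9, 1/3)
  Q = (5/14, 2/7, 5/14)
D_KL(P||Q) = 0.2167, D_KL(Q||P) = 0.2516

KL divergence is not symmetric: D_KL(P||Q) ≠ D_KL(Q||P) in general.

D_KL(P||Q) = 0.2167 nats
D_KL(Q||P) = 0.2516 nats

No, they are not equal!

This asymmetry is why KL divergence is not a true distance metric.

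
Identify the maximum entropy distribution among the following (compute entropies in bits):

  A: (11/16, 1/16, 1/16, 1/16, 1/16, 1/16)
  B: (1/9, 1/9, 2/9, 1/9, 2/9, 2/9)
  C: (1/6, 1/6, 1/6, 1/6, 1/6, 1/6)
C

For a discrete distribution over n outcomes, entropy is maximized by the uniform distribution.

Computing entropies:
H(A) = 1.6216 bits
H(B) = 2.5033 bits
H(C) = 2.5850 bits

The uniform distribution (where all probabilities equal 1/6) achieves the maximum entropy of log_2(6) = 2.5850 bits.

Distribution C has the highest entropy.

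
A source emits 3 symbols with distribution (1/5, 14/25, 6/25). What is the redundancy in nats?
0.1095 nats

Redundancy measures how far a source is from maximum entropy:
R = H_max - H(X)

Maximum entropy for 3 symbols: H_max = log_e(3) = 1.0986 nats
Actual entropy: H(X) = 0.9891 nats
Redundancy: R = 1.0986 - 0.9891 = 0.1095 nats

This redundancy represents potential for compression: the source could be compressed by 0.1095 nats per symbol.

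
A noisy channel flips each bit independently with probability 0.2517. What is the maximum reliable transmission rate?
0.1860 bits

For a binary symmetric channel (BSC) with error probability p:
Capacity C = 1 - H(p) bits per symbol

where H(p) = -p log₂(p) - (1-p) log₂(1-p) is the binary entropy function.

H(0.2517) = 0.8140 bits
C = 1 - 0.8140 = 0.1860 bits per symbol

This means we can reliably transmit up to 0.1860 bits of information per channel use.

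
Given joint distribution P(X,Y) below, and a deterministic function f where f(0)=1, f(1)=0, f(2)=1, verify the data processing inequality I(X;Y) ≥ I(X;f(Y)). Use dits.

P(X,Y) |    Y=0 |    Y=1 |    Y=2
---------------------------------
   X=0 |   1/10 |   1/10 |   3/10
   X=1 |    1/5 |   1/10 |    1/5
I(X;Y) = 0.0118, I(X;f(Y)) = 0.0000, inequality holds: 0.0118 ≥ 0.0000

Data Processing Inequality: For any Markov chain X → Y → Z, we have I(X;Y) ≥ I(X;Z).

Here Z = f(Y) is a deterministic function of Y, forming X → Y → Z.

Original I(X;Y) = 0.0118 dits

After applying f:
P(X,Z) where Z=f(Y):
- P(X,Z=0) = P(X,Y=1)
- P(X,Z=1) = P(X,Y=0) + P(X,Y=2)

I(X;Z) = I(X;f(Y)) = 0.0000 dits

Verification: 0.0118 ≥ 0.0000 ✓

Information cannot be created by processing; the function f can only lose information about X.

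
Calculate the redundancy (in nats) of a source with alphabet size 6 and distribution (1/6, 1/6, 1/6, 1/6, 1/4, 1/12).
0.0436 nats

Redundancy measures how far a source is from maximum entropy:
R = H_max - H(X)

Maximum entropy for 6 symbols: H_max = log_e(6) = 1.7918 nats
Actual entropy: H(X) = 1.7482 nats
Redundancy: R = 1.7918 - 1.7482 = 0.0436 nats

This redundancy represents potential for compression: the source could be compressed by 0.0436 nats per symbol.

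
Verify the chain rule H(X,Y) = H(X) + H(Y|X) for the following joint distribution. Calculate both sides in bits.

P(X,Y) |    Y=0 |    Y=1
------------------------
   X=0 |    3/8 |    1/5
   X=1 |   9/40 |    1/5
H(X,Y) = 1.9436, H(X) = 0.9837, H(Y|X) = 0.9599 (all in bits)

Chain rule: H(X,Y) = H(X) + H(Y|X)

Left side — joint entropy directly:
H(X,Y) = -Σ p(x,y) log p(x,y) = 1.9436 bits

Right side — compute H(Y|X) from the conditional distributions:
P(X) = (23/40, 17/40), so H(X) = 0.9837 bits
H(Y|X) = Σ_x P(X=x) · H(Y|X=x):
  P(Y|X=0) = (15/23, 8/23), H(Y|X=0) = 0.9321, weight P(X=0) = 23/40
  P(Y|X=1) = (9/17, 8/17), H(Y|X=1) = 0.9975, weight P(X=1) = 17/40
H(Y|X) = 0.9599 bits

H(X) + H(Y|X) = 0.9837 + 0.9599 = 1.9436 bits

Both sides equal 1.9436 bits. ✓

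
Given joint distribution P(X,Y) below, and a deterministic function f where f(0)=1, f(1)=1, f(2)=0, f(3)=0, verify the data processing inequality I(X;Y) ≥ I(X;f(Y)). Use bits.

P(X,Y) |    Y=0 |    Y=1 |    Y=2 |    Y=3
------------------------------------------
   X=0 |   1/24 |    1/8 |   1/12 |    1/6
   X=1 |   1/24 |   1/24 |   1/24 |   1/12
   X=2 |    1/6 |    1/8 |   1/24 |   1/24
I(X;Y) = 0.1407, I(X;f(Y)) = 0.1016, inequality holds: 0.1407 ≥ 0.1016

Data Processing Inequality: For any Markov chain X → Y → Z, we have I(X;Y) ≥ I(X;Z).

Here Z = f(Y) is a deterministic function of Y, forming X → Y → Z.

Original I(X;Y) = 0.1407 bits

After applying f:
P(X,Z) where Z=f(Y):
- P(X,Z=0) = P(X,Y=2) + P(X,Y=3)
- P(X,Z=1) = P(X,Y=0) + P(X,Y=1)

I(X;Z) = I(X;f(Y)) = 0.1016 bits

Verification: 0.1407 ≥ 0.1016 ✓

Information cannot be created by processing; the function f can only lose information about X.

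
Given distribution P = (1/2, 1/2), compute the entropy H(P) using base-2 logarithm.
1.0000 bits

Shannon entropy is H(X) = -Σ p(x) log p(x).

For P = (1/2, 1/2):
H = -1/2 × log_2(1/2) -1/2 × log_2(1/2)
H = 1.0000 bits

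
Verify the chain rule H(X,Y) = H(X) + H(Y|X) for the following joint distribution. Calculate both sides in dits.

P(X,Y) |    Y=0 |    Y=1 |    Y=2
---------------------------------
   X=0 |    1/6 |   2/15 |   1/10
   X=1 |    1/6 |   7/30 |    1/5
H(X,Y) = 0.7633, H(X) = 0.2923, H(Y|X) = 0.4710 (all in dits)

Chain rule: H(X,Y) = H(X) + H(Y|X)

Left side — joint entropy directly:
H(X,Y) = -Σ p(x,y) log p(x,y) = 0.7633 dits

Right side — compute H(Y|X) from the conditional distributions:
P(X) = (2/5, 3/5), so H(X) = 0.2923 dits
H(Y|X) = Σ_x P(X=x) · H(Y|X=x):
  P(Y|X=0) = (5/12, 1/3, 1/4), H(Y|X=0) = 0.4680, weight P(X=0) = 2/5
  P(Y|X=1) = (5/18, 7/18, 1/3), H(Y|X=1) = 0.4731, weight P(X=1) = 3/5
H(Y|X) = 0.4710 dits

H(X) + H(Y|X) = 0.2923 + 0.4710 = 0.7633 dits

Both sides equal 0.7633 dits. ✓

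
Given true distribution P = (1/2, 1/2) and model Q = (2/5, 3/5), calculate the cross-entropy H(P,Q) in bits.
1.0294 bits

Cross-entropy: H(P,Q) = -Σ p(x) log q(x)

Alternatively: H(P,Q) = H(P) + D_KL(P||Q)
H(P) = 1.0000 bits
D_KL(P||Q) = 0.0294 bits

H(P,Q) = 1.0000 + 0.0294 = 1.0294 bits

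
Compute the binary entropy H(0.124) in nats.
0.3748 nats

The binary entropy function is:
H(p) = -p log(p) - (1-p) log(1-p)

H(0.124) = -0.124 × log_e(0.124) - 0.876 × log_e(0.876)
H(0.124) = 0.3748 nats

Note: Binary entropy is maximized at p=0.5 (H=1 bit) and minimized at p=0 or p=1 (H=0).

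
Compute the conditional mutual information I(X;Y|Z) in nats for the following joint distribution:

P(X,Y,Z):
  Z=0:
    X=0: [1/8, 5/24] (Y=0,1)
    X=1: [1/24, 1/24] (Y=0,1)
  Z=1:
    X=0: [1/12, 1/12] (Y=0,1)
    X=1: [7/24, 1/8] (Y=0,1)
0.0123 nats

Conditional mutual information: I(X;Y|Z) = H(X|Z) + H(Y|Z) - H(X,Y|Z)

H(Z) = 0.6792
H(X,Z) = 1.2367 → H(X|Z) = 0.5575
H(Y,Z) = 1.3398 → H(Y|Z) = 0.6606
H(X,Y,Z) = 1.8850 → H(X,Y|Z) = 1.2058

I(X;Y|Z) = 0.5575 + 0.6606 - 1.2058 = 0.0123 nats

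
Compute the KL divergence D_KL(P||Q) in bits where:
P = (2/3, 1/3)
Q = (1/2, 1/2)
0.0817 bits

KL divergence: D_KL(P||Q) = Σ p(x) log(p(x)/q(x))

Computing term by term:
  x=0: 2/3 × log_2[(2/3)/(1/2)] = 2/3 × 0.4150 = 0.2767
  x=1: 1/3 × log_2[(1/3)/(1/2)] = 1/3 × -0.5850 = -0.1950

D_KL(P||Q) = 0.0817 bits

Note: KL divergence is always non-negative and equals 0 iff P = Q.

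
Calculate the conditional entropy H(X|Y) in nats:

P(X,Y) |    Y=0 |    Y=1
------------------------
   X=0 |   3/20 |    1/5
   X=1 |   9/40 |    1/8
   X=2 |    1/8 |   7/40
1.0738 nats

Using the chain rule: H(X|Y) = H(X,Y) - H(Y)

First, compute H(X,Y) = 1.7670 nats

Marginal P(Y) = (1/2, 1/2)
H(Y) = 0.6931 nats

H(X|Y) = H(X,Y) - H(Y) = 1.7670 - 0.6931 = 1.0738 nats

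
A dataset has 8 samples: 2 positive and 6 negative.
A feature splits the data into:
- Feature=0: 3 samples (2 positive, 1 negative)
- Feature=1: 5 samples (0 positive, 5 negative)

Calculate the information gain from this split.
0.4669 bits

Information Gain = H(Y) - H(Y|Feature)

Before split:
P(positive) = 2/8 = 0.2500
H(Y) = 0.8113 bits

After split:
Feature=0: H = 0.9183 bits (weight = 3/8)
Feature=1: H = 0.0000 bits (weight = 5/8)
H(Y|Feature) = (3/8)×0.9183 + (5/8)×0.0000 = 0.3444 bits

Information Gain = 0.8113 - 0.3444 = 0.4669 bits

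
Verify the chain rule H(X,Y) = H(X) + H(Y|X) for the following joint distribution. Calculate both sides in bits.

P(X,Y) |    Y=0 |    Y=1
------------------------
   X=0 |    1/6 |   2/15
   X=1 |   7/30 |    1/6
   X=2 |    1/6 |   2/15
H(X,Y) = 2.5575, H(X) = 1.5710, H(Y|X) = 0.9866 (all in bits)

Chain rule: H(X,Y) = H(X) + H(Y|X)

Left side — joint entropy directly:
H(X,Y) = -Σ p(x,y) log p(x,y) = 2.5575 bits

Right side — compute H(Y|X) from the conditional distributions:
P(X) = (3/10, 2/5, 3/10), so H(X) = 1.5710 bits
H(Y|X) = Σ_x P(X=x) · H(Y|X=x):
  P(Y|X=0) = (5/9, 4/9), H(Y|X=0) = 0.9911, weight P(X=0) = 3/10
  P(Y|X=1) = (7/12, 5/12), H(Y|X=1) = 0.9799, weight P(X=1) = 2/5
  P(Y|X=2) = (5/9, 4/9), H(Y|X=2) = 0.9911, weight P(X=2) = 3/10
H(Y|X) = 0.9866 bits

H(X) + H(Y|X) = 1.5710 + 0.9866 = 2.5575 bits

Both sides equal 2.5575 bits. ✓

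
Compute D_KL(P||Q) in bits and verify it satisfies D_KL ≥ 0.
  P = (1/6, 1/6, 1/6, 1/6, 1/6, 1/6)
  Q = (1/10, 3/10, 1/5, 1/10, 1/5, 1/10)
0.1395 bits

KL divergence satisfies the Gibbs inequality: D_KL(P||Q) ≥ 0 for all distributions P, Q.

D_KL(P||Q) = Σ p(x) log(p(x)/q(x))
Term by term:
  x=0: 1/6 × log_2[(1/6)/(1/10)] = 0.1228
  x=1: 1/6 × log_2[(1/6)/(3/10)] = -0.1413
  x=2: 1/6 × log_2[(1/6)/(1/5)] = -0.0438
  x=3: 1/6 × log_2[(1/6)/(1/10)] = 0.1228
  x=4: 1/6 × log_2[(1/6)/(1/5)] = -0.0438
  x=5: 1/6 × log_2[(1/6)/(1/10)] = 0.1228
D_KL(P||Q) = 0.1395 bits

D_KL(P||Q) = 0.1395 ≥ 0 ✓

This non-negativity is a fundamental property: relative entropy cannot be negative because it measures how different Q is from P.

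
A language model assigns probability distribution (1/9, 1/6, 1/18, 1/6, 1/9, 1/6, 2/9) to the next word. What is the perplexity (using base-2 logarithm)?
6.5467

Perplexity is 2^H (or exp(H) for natural log).

First, H = -Σ p log p = 2.7108 bits
Perplexity = 2^2.7108 = 6.5467

Interpretation: The model's uncertainty is equivalent to choosing uniformly among 6.5 options.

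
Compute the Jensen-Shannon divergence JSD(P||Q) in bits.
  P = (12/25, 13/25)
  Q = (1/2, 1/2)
0.0003 bits

Jensen-Shannon divergence is:
JSD(P||Q) = 0.5 × D_KL(P||M) + 0.5 × D_KL(Q||M)
where M = 0.5 × (P + Q) is the mixture distribution.

M = 0.5 × (12/25, 13/25) + 0.5 × (1/2, 1/2) = (0.49, 0.51)

D_KL(P||M) = 0.0003 bits
D_KL(Q||M) = 0.0003 bits

JSD(P||Q) = 0.5 × 0.0003 + 0.5 × 0.0003 = 0.0003 bits

Unlike KL divergence, JSD is symmetric and bounded: 0 ≤ JSD ≤ log(2).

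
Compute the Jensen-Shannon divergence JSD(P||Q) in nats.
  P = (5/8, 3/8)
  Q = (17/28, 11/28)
0.0002 nats

Jensen-Shannon divergence is:
JSD(P||Q) = 0.5 × D_KL(P||M) + 0.5 × D_KL(Q||M)
where M = 0.5 × (P + Q) is the mixture distribution.

M = 0.5 × (5/8, 3/8) + 0.5 × (17/28, 11/28) = (0.616071, 0.383929)

D_KL(P||M) = 0.0002 nats
D_KL(Q||M) = 0.0002 nats

JSD(P||Q) = 0.5 × 0.0002 + 0.5 × 0.0002 = 0.0002 nats

Unlike KL divergence, JSD is symmetric and bounded: 0 ≤ JSD ≤ log(2).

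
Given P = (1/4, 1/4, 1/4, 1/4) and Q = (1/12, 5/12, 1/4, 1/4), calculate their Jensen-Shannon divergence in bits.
0.0466 bits

Jensen-Shannon divergence is:
JSD(P||Q) = 0.5 × D_KL(P||M) + 0.5 × D_KL(Q||M)
where M = 0.5 × (P + Q) is the mixture distribution.

M = 0.5 × (1/4, 1/4, 1/4, 1/4) + 0.5 × (1/12, 5/12, 1/4, 1/4) = (1/6, 1/3, 1/4, 1/4)

D_KL(P||M) = 0.0425 bits
D_KL(Q||M) = 0.0508 bits

JSD(P||Q) = 0.5 × 0.0425 + 0.5 × 0.0508 = 0.0466 bits

Unlike KL divergence, JSD is symmetric and bounded: 0 ≤ JSD ≤ log(2).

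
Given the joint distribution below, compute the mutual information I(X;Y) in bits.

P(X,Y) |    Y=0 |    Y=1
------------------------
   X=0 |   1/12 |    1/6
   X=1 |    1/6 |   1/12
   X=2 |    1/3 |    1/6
0.0616 bits

Mutual information: I(X;Y) = H(X) + H(Y) - H(X,Y)

Marginals:
P(X) = (1/4, 1/4, 1/2), H(X) = 1.5000 bits
P(Y) = (7/12, 5/12), H(Y) = 0.9799 bits

Joint entropy: H(X,Y) = 2.4183 bits

I(X;Y) = 1.5000 + 0.9799 - 2.4183 = 0.0616 bits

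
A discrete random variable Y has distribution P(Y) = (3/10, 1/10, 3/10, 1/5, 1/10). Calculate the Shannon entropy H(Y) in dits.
0.6535 dits

Shannon entropy is H(X) = -Σ p(x) log p(x).

For P = (3/10, 1/10, 3/10, 1/5, 1/10):
H = -3/10 × log_10(3/10) -1/10 × log_10(1/10) -3/10 × log_10(3/10) -1/5 × log_10(1/5) -1/10 × log_10(1/10)
H = 0.6535 dits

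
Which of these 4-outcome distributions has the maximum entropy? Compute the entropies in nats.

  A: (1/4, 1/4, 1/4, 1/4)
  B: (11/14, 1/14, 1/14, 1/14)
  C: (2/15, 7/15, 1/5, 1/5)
A

For a discrete distribution over n outcomes, entropy is maximized by the uniform distribution.

Computing entropies:
H(A) = 1.3863 nats
H(B) = 0.7550 nats
H(C) = 1.2681 nats

The uniform distribution (where all probabilities equal 1/4) achieves the maximum entropy of log_e(4) = 1.3863 nats.

Distribution A has the highest entropy.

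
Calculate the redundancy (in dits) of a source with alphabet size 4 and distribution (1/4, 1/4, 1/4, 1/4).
0.0000 dits

Redundancy measures how far a source is from maximum entropy:
R = H_max - H(X)

Maximum entropy for 4 symbols: H_max = log_10(4) = 0.6021 dits
Actual entropy: H(X) = 0.6021 dits
Redundancy: R = 0.6021 - 0.6021 = 0.0000 dits

This redundancy represents potential for compression: the source could be compressed by 0.0000 dits per symbol.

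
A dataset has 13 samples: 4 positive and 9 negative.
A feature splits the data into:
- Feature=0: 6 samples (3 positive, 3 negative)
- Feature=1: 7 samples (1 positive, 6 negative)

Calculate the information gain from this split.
0.1104 bits

Information Gain = H(Y) - H(Y|Feature)

Before split:
P(positive) = 4/13 = 0.3077
H(Y) = 0.8905 bits

After split:
Feature=0: H = 1.0000 bits (weight = 6/13)
Feature=1: H = 0.5917 bits (weight = 7/13)
H(Y|Feature) = (6/13)×1.0000 + (7/13)×0.5917 = 0.7801 bits

Information Gain = 0.8905 - 0.7801 = 0.1104 bits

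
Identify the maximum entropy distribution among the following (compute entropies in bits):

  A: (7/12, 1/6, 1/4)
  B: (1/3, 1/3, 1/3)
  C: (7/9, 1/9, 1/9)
B

For a discrete distribution over n outcomes, entropy is maximized by the uniform distribution.

Computing entropies:
H(A) = 1.3844 bits
H(B) = 1.5850 bits
H(C) = 0.9864 bits

The uniform distribution (where all probabilities equal 1/3) achieves the maximum entropy of log_2(3) = 1.5850 bits.

Distribution B has the highest entropy.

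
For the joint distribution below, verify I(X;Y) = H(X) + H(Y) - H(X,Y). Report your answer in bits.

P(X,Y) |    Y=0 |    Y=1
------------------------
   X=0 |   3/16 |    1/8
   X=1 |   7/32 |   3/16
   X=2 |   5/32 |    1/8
I(X;Y) = 0.0020 bits

Mutual information has multiple equivalent forms:
- I(X;Y) = H(X) - H(X|Y)
- I(X;Y) = H(Y) - H(Y|X)
- I(X;Y) = H(X) + H(Y) - H(X,Y)

Computing all quantities:
H(X) = 1.5671, H(Y) = 0.9887, H(X,Y) = 2.5537
H(X|Y) = 1.5650, H(Y|X) = 0.9867

Verification:
H(X) - H(X|Y) = 1.5671 - 1.5650 = 0.0020
H(Y) - H(Y|X) = 0.9887 - 0.9867 = 0.0020
H(X) + H(Y) - H(X,Y) = 1.5671 + 0.9887 - 2.5537 = 0.0020

All forms give I(X;Y) = 0.0020 bits. ✓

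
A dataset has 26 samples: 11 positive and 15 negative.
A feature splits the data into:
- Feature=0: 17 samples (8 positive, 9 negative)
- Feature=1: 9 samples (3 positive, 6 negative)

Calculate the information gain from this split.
0.0128 bits

Information Gain = H(Y) - H(Y|Feature)

Before split:
P(positive) = 11/26 = 0.4231
H(Y) = 0.9829 bits

After split:
Feature=0: H = 0.9975 bits (weight = 17/26)
Feature=1: H = 0.9183 bits (weight = 9/26)
H(Y|Feature) = (17/26)×0.9975 + (9/26)×0.9183 = 0.9701 bits

Information Gain = 0.9829 - 0.9701 = 0.0128 bits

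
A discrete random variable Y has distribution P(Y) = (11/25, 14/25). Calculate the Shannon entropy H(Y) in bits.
0.9896 bits

Shannon entropy is H(X) = -Σ p(x) log p(x).

For P = (11/25, 14/25):
H = -11/25 × log_2(11/25) -14/25 × log_2(14/25)
H = 0.9896 bits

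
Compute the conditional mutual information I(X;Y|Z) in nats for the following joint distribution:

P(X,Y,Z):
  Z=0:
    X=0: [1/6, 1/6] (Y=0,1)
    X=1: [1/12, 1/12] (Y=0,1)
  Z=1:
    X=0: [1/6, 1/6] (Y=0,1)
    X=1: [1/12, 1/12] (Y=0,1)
0.0000 nats

Conditional mutual information: I(X;Y|Z) = H(X|Z) + H(Y|Z) - H(X,Y|Z)

H(Z) = 0.6931
H(X,Z) = 1.3297 → H(X|Z) = 0.6365
H(Y,Z) = 1.3863 → H(Y|Z) = 0.6931
H(X,Y,Z) = 2.0228 → H(X,Y|Z) = 1.3297

I(X;Y|Z) = 0.6365 + 0.6931 - 1.3297 = 0.0000 nats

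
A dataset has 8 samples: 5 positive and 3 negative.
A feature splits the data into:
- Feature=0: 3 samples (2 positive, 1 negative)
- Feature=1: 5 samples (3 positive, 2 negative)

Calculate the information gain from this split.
0.0032 bits

Information Gain = H(Y) - H(Y|Feature)

Before split:
P(positive) = 5/8 = 0.6250
H(Y) = 0.9544 bits

After split:
Feature=0: H = 0.9183 bits (weight = 3/8)
Feature=1: H = 0.9710 bits (weight = 5/8)
H(Y|Feature) = (3/8)×0.9183 + (5/8)×0.9710 = 0.9512 bits

Information Gain = 0.9544 - 0.9512 = 0.0032 bits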